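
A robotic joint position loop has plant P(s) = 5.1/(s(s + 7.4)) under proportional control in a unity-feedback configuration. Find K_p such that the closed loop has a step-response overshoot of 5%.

K_p = 5.64

From %OS = 100·exp(−πζ/√(1−ζ²)) = 5%, ζ = −ln(0.05)/√(π²+ln²(0.05)) = 0.6901.
Characteristic equation s² + 7.4s + 5.1K_p = 0 gives ζ = 7.4/(2√(5.1K_p)).
Setting ζ = 0.6901: √(5.1K_p) = 7.4/(2·0.6901) = 5.361, so K_p = 28.75/5.1 = 5.64.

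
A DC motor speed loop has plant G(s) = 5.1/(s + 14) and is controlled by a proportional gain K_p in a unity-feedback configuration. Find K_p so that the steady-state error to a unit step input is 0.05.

K_p = 52.2

Steady-state error for a unit step on this type-0 loop is 1/(1 + K_p·G(0)).
G(0) = 0.3643. Require 1/(1 + K_p·0.3643) = 0.05, so 1 + 0.3643·K_p = 20.
K_p = (20 − 1)/0.3643 = 52.2.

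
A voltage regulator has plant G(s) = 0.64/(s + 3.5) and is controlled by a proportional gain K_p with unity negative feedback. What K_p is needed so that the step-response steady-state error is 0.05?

Steady-state error for a unit step on this type-0 loop is 1/(1 + K_p·G(0)).
G(0) = 0.1829. Require 1/(1 + K_p·0.1829) = 0.05, so 1 + 0.1829·K_p = 20.
K_p = (20 − 1)/0.1829 = 104.

K_p = 104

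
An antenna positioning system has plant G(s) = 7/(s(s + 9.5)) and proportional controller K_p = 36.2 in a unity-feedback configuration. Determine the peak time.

From 1 + K_pG(s) = 0: s² + 9.5s + 253.4 = 0 ⇒ ω_n = 15.92, ζ = 0.2984.
Damped frequency ω_d = ω_n√(1−ζ²) = 15.19 rad/s, so peak time T_p = π/ω_d = 0.207 s.

T_p = 0.207 s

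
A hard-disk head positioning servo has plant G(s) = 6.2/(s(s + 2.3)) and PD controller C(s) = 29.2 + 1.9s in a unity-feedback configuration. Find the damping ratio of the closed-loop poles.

Forward path: (29.2 + 1.9s)·6.2/(s(s+2.3)). The closed-loop characteristic equation is s² + (2.3 + 6.2·1.9)s + 6.2·29.2 = 0.
That is s² + 14.08s + 181 = 0, so ω_n = 13.46 rad/s and ζ = 14.08/(2·13.46) = 0.5232.

ζ = 0.523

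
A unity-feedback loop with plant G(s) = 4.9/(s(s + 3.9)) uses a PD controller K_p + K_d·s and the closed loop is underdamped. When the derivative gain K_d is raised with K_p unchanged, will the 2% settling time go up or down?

Characteristic equation s² + (3.9 + 4.9K_d)s + 4.9K_p = 0: raising K_d increases ζω_n = (3.9+4.9K_d)/2 while the loop stays underdamped, so T_s ≈ 4/(ζω_n) decreases.

decrease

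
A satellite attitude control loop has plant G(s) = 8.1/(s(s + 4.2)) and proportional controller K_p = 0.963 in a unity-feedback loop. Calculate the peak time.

Closed-loop characteristic equation: s² + 4.2s + 7.8 = 0, so ω_n = 2.793 rad/s and ζ = 4.2/(2·2.793) = 0.7519.
Damped frequency ω_d = ω_n√(1−ζ²) = 1.841 rad/s, so peak time T_p = π/ω_d = 1.71 s.

T_p = 1.71 s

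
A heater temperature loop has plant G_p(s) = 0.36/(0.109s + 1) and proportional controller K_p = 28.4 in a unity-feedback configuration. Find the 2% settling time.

T_s ≈ 0.0388 s

Closed loop: T(s) = K_p·G_p/(1+K_p·G_p) = 10.22/(0.109s + 1 + 10.22), with pole at s = −(1 + 10.22)/0.109 = −103.
τ = 1/103 = 0.009711 s, so 2% settling time ≈ 4τ = 0.0388 s.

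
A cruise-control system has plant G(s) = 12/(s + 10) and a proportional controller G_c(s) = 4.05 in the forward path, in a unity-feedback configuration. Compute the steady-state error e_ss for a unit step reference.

The loop is type 0. Static position error constant K_pos = G_c(0)·G(0) = 4.05·1.2 = 4.86.
Steady-state error to a unit step: e_ss = 1/(1+K_pos) = 1/5.86 = 0.171.

0.171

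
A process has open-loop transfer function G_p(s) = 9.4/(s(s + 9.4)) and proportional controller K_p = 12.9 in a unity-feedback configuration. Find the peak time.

Closed-loop characteristic equation: s² + 9.4s + 121.3 = 0, so ω_n = 11.01 rad/s and ζ = 9.4/(2·11.01) = 0.4268.
Damped frequency ω_d = ω_n√(1−ζ²) = 9.958 rad/s, so peak time T_p = π/ω_d = 0.315 s.

T_p = 0.315 s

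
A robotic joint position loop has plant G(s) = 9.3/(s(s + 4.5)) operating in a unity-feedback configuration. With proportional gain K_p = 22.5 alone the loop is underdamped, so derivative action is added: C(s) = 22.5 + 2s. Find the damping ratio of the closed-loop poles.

ζ = 0.798

Forward path: (22.5 + 2s)·9.3/(s(s+4.5)). The closed-loop characteristic equation is s² + (4.5 + 9.3·2)s + 9.3·22.5 = 0.
That is s² + 23.1s + 209.3 = 0, so ω_n = 14.47 rad/s and ζ = 23.1/(2·14.47) = 0.7985.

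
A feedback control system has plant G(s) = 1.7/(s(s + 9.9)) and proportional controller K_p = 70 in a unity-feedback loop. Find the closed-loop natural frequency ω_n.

The closed-loop denominator is s(s+9.9) + 70·1.7 = s² + 9.9s + 119.
Matching s² + 2ζω_n s + ω_n²: ω_n = √119 = 10.91 rad/s and 2ζω_n = 9.9, so ζ = 9.9/(2·10.91) = 0.454.

ω_n = 10.9 rad/s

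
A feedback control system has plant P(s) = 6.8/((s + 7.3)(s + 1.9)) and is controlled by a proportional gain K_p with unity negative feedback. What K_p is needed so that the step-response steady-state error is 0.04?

K_p = 49

Steady-state error for a unit step on this type-0 loop is 1/(1 + K_p·P(0)).
P(0) = 0.4903. Require 1/(1 + K_p·0.4903) = 0.04, so 1 + 0.4903·K_p = 25.
K_p = (25 − 1)/0.4903 = 49.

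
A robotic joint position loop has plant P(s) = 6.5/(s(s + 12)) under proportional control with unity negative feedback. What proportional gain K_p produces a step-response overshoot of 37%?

K_p = 60.8

From %OS = 100·exp(−πζ/√(1−ζ²)) = 37%, ζ = −ln(0.37)/√(π²+ln²(0.37)) = 0.3017.
Characteristic equation s² + 12s + 6.5K_p = 0 gives ζ = 12/(2√(6.5K_p)).
Setting ζ = 0.3017: √(6.5K_p) = 12/(2·0.3017) = 19.89, so K_p = 395.4/6.5 = 60.8.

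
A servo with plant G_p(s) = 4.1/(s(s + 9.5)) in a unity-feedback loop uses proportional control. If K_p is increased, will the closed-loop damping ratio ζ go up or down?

ζ = 9.5/(2√(4.1K_p)); increasing K_p raises the denominator, so ζ falls.

decrease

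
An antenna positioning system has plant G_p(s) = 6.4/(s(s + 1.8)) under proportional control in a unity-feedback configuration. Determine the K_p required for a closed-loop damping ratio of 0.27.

K_p = 1.74

Closed-loop characteristic equation: s² + 1.8s + K_p·6.4 = 0.
So ω_n = √(6.4K_p) and 2ζω_n = 1.8, giving ζ = 1.8/(2√(6.4K_p)).
Setting ζ = 0.27: √(6.4K_p) = 1.8/(2·0.27) = 3.333, so K_p = 11.11/6.4 = 1.74.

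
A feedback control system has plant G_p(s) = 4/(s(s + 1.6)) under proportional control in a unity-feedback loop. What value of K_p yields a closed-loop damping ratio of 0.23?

Closed-loop characteristic equation: s² + 1.6s + K_p·4 = 0.
So ω_n = √(4K_p) and 2ζω_n = 1.6, giving ζ = 1.6/(2√(4K_p)).
Setting ζ = 0.23: √(4K_p) = 1.6/(2·0.23) = 3.478, so K_p = 12.1/4 = 3.02.

K_p = 3.02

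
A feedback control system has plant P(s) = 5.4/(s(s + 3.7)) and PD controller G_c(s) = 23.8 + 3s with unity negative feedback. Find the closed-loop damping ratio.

Forward path: (23.8 + 3s)·5.4/(s(s+3.7)). The closed-loop characteristic equation is s² + (3.7 + 5.4·3)s + 5.4·23.8 = 0.
That is s² + 19.9s + 128.5 = 0, so ω_n = 11.34 rad/s and ζ = 19.9/(2·11.34) = 0.8777.

ζ = 0.878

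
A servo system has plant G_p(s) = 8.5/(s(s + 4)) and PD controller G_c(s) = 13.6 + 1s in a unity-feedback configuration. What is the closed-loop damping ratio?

ζ = 0.581

Forward path: (13.6 + 1s)·8.5/(s(s+4)). The closed-loop characteristic equation is s² + (4 + 8.5·1)s + 8.5·13.6 = 0.
That is s² + 12.5s + 115.6 = 0, so ω_n = 10.75 rad/s and ζ = 12.5/(2·10.75) = 0.5813.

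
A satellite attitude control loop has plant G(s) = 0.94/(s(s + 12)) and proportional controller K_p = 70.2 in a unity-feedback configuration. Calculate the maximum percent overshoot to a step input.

The closed-loop denominator s² + 12s + 65.99 gives ω_n = √65.99 = 8.123 and ζ = 12/(2ω_n) = 0.7386.
%OS = 100·exp(−πζ/√(1−ζ²)) = 100·exp(−π·0.7386/√0.4544) = 3.2%.

3.2%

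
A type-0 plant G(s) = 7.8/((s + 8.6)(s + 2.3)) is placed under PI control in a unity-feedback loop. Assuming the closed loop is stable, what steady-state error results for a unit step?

The PI controller's integrator makes the forward path type 1, so e_ss to a step is zero.

0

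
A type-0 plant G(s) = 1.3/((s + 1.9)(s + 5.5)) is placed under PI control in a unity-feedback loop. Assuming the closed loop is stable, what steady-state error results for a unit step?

The PI controller's integrator makes the forward path type 1, so e_ss to a step is zero.

0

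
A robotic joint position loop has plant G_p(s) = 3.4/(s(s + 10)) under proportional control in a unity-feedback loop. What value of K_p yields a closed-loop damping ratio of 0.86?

Closed-loop characteristic equation: s² + 10s + K_p·3.4 = 0.
So ω_n = √(3.4K_p) and 2ζω_n = 10, giving ζ = 10/(2√(3.4K_p)).
Setting ζ = 0.86: √(3.4K_p) = 10/(2·0.86) = 5.814, so K_p = 33.8/3.4 = 9.94.

K_p = 9.94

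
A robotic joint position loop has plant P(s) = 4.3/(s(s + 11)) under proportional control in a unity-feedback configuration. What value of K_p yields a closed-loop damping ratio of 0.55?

Closed-loop characteristic equation: s² + 11s + K_p·4.3 = 0.
So ω_n = √(4.3K_p) and 2ζω_n = 11, giving ζ = 11/(2√(4.3K_p)).
Setting ζ = 0.55: √(4.3K_p) = 11/(2·0.55) = 10, so K_p = 100/4.3 = 23.3.

K_p = 23.3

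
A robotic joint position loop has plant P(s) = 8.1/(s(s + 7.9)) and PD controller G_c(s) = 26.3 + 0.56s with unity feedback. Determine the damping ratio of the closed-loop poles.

ζ = 0.426

Forward path: (26.3 + 0.56s)·8.1/(s(s+7.9)). The closed-loop characteristic equation is s² + (7.9 + 8.1·0.56)s + 8.1·26.3 = 0.
That is s² + 12.44s + 213 = 0, so ω_n = 14.6 rad/s and ζ = 12.44/(2·14.6) = 0.426.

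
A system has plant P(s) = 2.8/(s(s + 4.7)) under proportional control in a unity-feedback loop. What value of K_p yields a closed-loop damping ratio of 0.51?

K_p = 7.58

Closed-loop characteristic equation: s² + 4.7s + K_p·2.8 = 0.
So ω_n = √(2.8K_p) and 2ζω_n = 4.7, giving ζ = 4.7/(2√(2.8K_p)).
Setting ζ = 0.51: √(2.8K_p) = 4.7/(2·0.51) = 4.608, so K_p = 21.23/2.8 = 7.58.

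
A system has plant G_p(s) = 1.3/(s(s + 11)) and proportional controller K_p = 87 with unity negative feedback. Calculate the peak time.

Closed-loop characteristic equation: s² + 11s + 113.1 = 0, so ω_n = 10.63 rad/s and ζ = 11/(2·10.63) = 0.5172.
Damped frequency ω_d = ω_n√(1−ζ²) = 9.102 rad/s, so peak time T_p = π/ω_d = 0.345 s.

T_p = 0.345 s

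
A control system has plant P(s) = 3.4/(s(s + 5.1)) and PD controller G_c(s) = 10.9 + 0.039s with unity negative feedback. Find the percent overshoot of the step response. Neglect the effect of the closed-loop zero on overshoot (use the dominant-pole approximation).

22.4%

Forward path: (10.9 + 0.039s)·3.4/(s(s+5.1)). The closed-loop characteristic equation is s² + (5.1 + 3.4·0.039)s + 3.4·10.9 = 0.
That is s² + 5.233s + 37.06 = 0, so ω_n = 6.088 rad/s and ζ = 5.233/(2·6.088) = 0.4298.
%OS = 100·exp(−πζ/√(1−ζ²)) = 22.4%.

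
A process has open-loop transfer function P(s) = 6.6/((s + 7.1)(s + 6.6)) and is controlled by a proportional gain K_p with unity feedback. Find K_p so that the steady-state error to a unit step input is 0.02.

K_p = 348

The loop is type 0, so e_ss(step) = 1/(1 + K_pos) with K_pos = K_p·P(0).
P(0) = 0.1408. Require 1/(1 + K_p·0.1408) = 0.02, so 1 + 0.1408·K_p = 50.
K_p = (50 − 1)/0.1408 = 348.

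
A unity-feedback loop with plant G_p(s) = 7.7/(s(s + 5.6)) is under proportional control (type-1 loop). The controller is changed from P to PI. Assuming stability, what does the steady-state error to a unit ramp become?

The integrator raises the loop to type 2, so K_v → ∞ and e_ss to a ramp is zero.

0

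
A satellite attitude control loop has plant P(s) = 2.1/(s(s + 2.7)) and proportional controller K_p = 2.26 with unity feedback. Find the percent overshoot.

Closed-loop characteristic equation: s² + 2.7s + 4.746 = 0, so ω_n = 2.179 rad/s and ζ = 2.7/(2·2.179) = 0.6197.
%OS = 100·exp(−πζ/√(1−ζ²)) = 100·exp(−π·0.6197/√0.616) = 8.37%.

8.37%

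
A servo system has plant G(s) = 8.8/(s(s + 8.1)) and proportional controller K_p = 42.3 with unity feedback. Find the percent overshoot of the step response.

50.9%

From 1 + K_pG(s) = 0: s² + 8.1s + 372.2 = 0 ⇒ ω_n = 19.29, ζ = 0.2099.
%OS = 100·exp(−πζ/√(1−ζ²)) = 100·exp(−π·0.2099/√0.9559) = 50.9%.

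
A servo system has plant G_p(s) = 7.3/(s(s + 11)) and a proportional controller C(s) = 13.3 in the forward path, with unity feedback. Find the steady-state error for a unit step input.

The open loop C(s)G_p(s) has a pole at the origin (type 1), so the static position error constant is infinite and e_ss = 1/(1+∞) = 0.

0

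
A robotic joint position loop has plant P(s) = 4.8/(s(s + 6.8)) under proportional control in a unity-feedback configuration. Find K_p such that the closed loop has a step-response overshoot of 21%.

From %OS = 100·exp(−πζ/√(1−ζ²)) = 21%, ζ = −ln(0.21)/√(π²+ln²(0.21)) = 0.4449.
Characteristic equation s² + 6.8s + 4.8K_p = 0 gives ζ = 6.8/(2√(4.8K_p)).
Setting ζ = 0.4449: √(4.8K_p) = 6.8/(2·0.4449) = 7.642, so K_p = 58.4/4.8 = 12.2.

K_p = 12.2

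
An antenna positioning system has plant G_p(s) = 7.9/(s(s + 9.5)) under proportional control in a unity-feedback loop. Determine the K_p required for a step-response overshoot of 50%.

From %OS = 100·exp(−πζ/√(1−ζ²)) = 50%, ζ = −ln(0.5)/√(π²+ln²(0.5)) = 0.2155.
Characteristic equation s² + 9.5s + 7.9K_p = 0 gives ζ = 9.5/(2√(7.9K_p)).
Setting ζ = 0.2155: √(7.9K_p) = 9.5/(2·0.2155) = 22.05, so K_p = 486/7.9 = 61.5.

K_p = 61.5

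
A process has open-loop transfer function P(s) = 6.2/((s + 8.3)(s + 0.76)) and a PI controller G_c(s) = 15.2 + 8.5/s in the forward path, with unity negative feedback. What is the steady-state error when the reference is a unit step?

0

The open loop G_c(s)P(s) has a pole at the origin (type 1), so the static position error constant is infinite and e_ss = 1/(1+∞) = 0.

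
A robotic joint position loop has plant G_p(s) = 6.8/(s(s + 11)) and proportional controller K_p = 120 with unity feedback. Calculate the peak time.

T_p = 0.112 s

The closed-loop denominator s² + 11s + 816 gives ω_n = √816 = 28.57 and ζ = 11/(2ω_n) = 0.1925.
Damped frequency ω_d = ω_n√(1−ζ²) = 28.03 rad/s, so peak time T_p = π/ω_d = 0.112 s.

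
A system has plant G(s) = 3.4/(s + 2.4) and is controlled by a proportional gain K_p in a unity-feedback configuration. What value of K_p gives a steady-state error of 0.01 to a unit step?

K_p = 69.9

Steady-state error for a unit step on this type-0 loop is 1/(1 + K_p·G(0)).
G(0) = 1.417. Require 1/(1 + K_p·1.417) = 0.01, so 1 + 1.417·K_p = 100.
K_p = (100 − 1)/1.417 = 69.9.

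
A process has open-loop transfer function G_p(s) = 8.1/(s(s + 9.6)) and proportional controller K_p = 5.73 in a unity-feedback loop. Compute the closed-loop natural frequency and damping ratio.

1 + K_p·G_p(s) = 0 gives s² + 9.6s + 46.41 = 0.
So ω_n² = 46.41 ⇒ ω_n = 6.813 rad/s, and ζ = 9.6/(2ω_n) = 0.705.

ω_n = 6.81 rad/s, ζ = 0.705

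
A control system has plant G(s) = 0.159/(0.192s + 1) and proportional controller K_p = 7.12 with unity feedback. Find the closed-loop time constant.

Closed loop: T(s) = K_p·G/(1+K_p·G) = 1.132/(0.192s + 1 + 1.132), with pole at s = −(1 + 1.132)/0.192 = −11.1.
Closed-loop time constant τ = 1/11.1 = 0.0901 s.

τ = 0.0901 s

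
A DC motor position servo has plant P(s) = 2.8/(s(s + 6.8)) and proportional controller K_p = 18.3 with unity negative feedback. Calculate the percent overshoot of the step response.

Closed-loop characteristic equation: s² + 6.8s + 51.24 = 0, so ω_n = 7.158 rad/s and ζ = 6.8/(2·7.158) = 0.475.
%OS = 100·exp(−πζ/√(1−ζ²)) = 100·exp(−π·0.475/√0.7744) = 18.3%.

18.3%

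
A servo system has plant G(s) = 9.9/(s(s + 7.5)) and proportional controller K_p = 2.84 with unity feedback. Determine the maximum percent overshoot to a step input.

4.32%

Closed-loop characteristic equation: s² + 7.5s + 28.12 = 0, so ω_n = 5.302 rad/s and ζ = 7.5/(2·5.302) = 0.7072.
%OS = 100·exp(−πζ/√(1−ζ²)) = 100·exp(−π·0.7072/√0.4998) = 4.32%.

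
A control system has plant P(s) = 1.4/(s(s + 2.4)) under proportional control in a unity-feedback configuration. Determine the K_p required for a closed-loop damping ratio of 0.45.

Closed-loop characteristic equation: s² + 2.4s + K_p·1.4 = 0.
So ω_n = √(1.4K_p) and 2ζω_n = 2.4, giving ζ = 2.4/(2√(1.4K_p)).
Setting ζ = 0.45: √(1.4K_p) = 2.4/(2·0.45) = 2.667, so K_p = 7.111/1.4 = 5.08.

K_p = 5.08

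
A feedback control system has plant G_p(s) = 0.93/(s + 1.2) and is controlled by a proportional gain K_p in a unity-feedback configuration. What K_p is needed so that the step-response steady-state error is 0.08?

K_p = 14.8

Steady-state error for a unit step on this type-0 loop is 1/(1 + K_p·G_p(0)).
G_p(0) = 0.775. Require 1/(1 + K_p·0.775) = 0.08, so 1 + 0.775·K_p = 12.5.
K_p = (12.5 − 1)/0.775 = 14.8.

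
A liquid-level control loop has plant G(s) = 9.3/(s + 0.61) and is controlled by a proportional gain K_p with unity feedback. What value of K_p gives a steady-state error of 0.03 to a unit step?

K_p = 2.12

For a type-0 loop with proportional control, e_ss = 1/(1 + K_p·G(0)).
G(0) = 15.25. Require 1/(1 + K_p·15.25) = 0.03, so 1 + 15.25·K_p = 33.33.
K_p = (33.33 − 1)/15.25 = 2.12.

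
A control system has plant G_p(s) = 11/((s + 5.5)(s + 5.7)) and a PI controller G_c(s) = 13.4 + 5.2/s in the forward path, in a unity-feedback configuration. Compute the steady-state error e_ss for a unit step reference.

The open loop G_c(s)G_p(s) has a pole at the origin (type 1), so the static position error constant is infinite and e_ss = 1/(1+∞) = 0.

0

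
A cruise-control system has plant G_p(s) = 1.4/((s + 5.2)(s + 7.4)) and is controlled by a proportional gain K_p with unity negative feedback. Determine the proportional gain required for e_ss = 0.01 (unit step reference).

K_p = 2720

The loop is type 0, so e_ss(step) = 1/(1 + K_pos) with K_pos = K_p·G_p(0).
G_p(0) = 0.03638. Require 1/(1 + K_p·0.03638) = 0.01, so 1 + 0.03638·K_p = 100.
K_p = (100 − 1)/0.03638 = 2720.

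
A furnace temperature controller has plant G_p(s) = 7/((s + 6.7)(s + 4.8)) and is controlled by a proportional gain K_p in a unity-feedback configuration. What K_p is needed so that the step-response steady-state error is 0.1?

K_p = 41.3

For a type-0 loop with proportional control, e_ss = 1/(1 + K_p·G_p(0)).
G_p(0) = 0.2177. Require 1/(1 + K_p·0.2177) = 0.1, so 1 + 0.2177·K_p = 10.
K_p = (10 − 1)/0.2177 = 41.3.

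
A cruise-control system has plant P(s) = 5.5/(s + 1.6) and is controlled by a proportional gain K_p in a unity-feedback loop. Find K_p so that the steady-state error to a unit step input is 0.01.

K_p = 28.8

The loop is type 0, so e_ss(step) = 1/(1 + K_pos) with K_pos = K_p·P(0).
P(0) = 3.438. Require 1/(1 + K_p·3.438) = 0.01, so 1 + 3.438·K_p = 100.
K_p = (100 − 1)/3.438 = 28.8.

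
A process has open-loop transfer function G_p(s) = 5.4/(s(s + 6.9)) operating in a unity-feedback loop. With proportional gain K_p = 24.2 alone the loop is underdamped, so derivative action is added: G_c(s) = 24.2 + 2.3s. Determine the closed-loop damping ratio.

ζ = 0.845

Forward path: (24.2 + 2.3s)·5.4/(s(s+6.9)). The closed-loop characteristic equation is s² + (6.9 + 5.4·2.3)s + 5.4·24.2 = 0.
That is s² + 19.32s + 130.7 = 0, so ω_n = 11.43 rad/s and ζ = 19.32/(2·11.43) = 0.845.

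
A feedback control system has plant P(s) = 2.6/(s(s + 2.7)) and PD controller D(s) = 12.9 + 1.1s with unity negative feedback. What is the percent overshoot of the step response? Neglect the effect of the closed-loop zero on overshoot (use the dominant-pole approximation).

Forward path: (12.9 + 1.1s)·2.6/(s(s+2.7)). The closed-loop characteristic equation is s² + (2.7 + 2.6·1.1)s + 2.6·12.9 = 0.
That is s² + 5.56s + 33.54 = 0, so ω_n = 5.791 rad/s and ζ = 5.56/(2·5.791) = 0.48.
%OS = 100·exp(−πζ/√(1−ζ²)) = 17.9%.

17.9%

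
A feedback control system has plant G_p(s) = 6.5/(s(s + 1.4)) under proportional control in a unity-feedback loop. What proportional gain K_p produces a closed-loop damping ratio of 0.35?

K_p = 0.615

Closed-loop characteristic equation: s² + 1.4s + K_p·6.5 = 0.
So ω_n = √(6.5K_p) and 2ζω_n = 1.4, giving ζ = 1.4/(2√(6.5K_p)).
Setting ζ = 0.35: √(6.5K_p) = 1.4/(2·0.35) = 2, so K_p = 4/6.5 = 0.615.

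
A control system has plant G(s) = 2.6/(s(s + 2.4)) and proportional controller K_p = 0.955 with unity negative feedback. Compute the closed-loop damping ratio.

ζ = 0.762

1 + K_p·G(s) = 0 gives s² + 2.4s + 2.483 = 0.
Matching s² + 2ζω_n s + ω_n²: ω_n = √2.483 = 1.576 rad/s and 2ζω_n = 2.4, so ζ = 2.4/(2·1.576) = 0.762.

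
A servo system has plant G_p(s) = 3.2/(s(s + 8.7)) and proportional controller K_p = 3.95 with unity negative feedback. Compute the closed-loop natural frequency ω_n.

ω_n = 3.56 rad/s

The closed-loop denominator is s(s+8.7) + 3.95·3.2 = s² + 8.7s + 12.64.
Matching s² + 2ζω_n s + ω_n²: ω_n = √12.64 = 3.555 rad/s and 2ζω_n = 8.7, so ζ = 8.7/(2·3.555) = 1.22.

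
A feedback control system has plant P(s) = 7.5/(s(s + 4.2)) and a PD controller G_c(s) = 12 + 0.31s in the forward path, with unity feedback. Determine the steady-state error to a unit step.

The open loop G_c(s)P(s) has a pole at the origin (type 1), so the static position error constant is infinite and e_ss = 1/(1+∞) = 0.

0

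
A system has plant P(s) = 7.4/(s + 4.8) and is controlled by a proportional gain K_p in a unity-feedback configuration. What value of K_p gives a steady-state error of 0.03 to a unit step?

K_p = 21

The loop is type 0, so e_ss(step) = 1/(1 + K_pos) with K_pos = K_p·P(0).
P(0) = 1.542. Require 1/(1 + K_p·1.542) = 0.03, so 1 + 1.542·K_p = 33.33.
K_p = (33.33 − 1)/1.542 = 21.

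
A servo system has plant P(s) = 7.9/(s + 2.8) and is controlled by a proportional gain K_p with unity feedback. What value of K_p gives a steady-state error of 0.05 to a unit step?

K_p = 6.73

The loop is type 0, so e_ss(step) = 1/(1 + K_pos) with K_pos = K_p·P(0).
P(0) = 2.821. Require 1/(1 + K_p·2.821) = 0.05, so 1 + 2.821·K_p = 20.
K_p = (20 − 1)/2.821 = 6.73.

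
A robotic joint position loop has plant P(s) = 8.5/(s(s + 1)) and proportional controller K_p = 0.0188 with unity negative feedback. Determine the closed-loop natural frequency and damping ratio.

1 + K_p·P(s) = 0 gives s² + 1s + 0.1598 = 0.
So ω_n² = 0.1598 ⇒ ω_n = 0.3997 rad/s, and ζ = 1/(2ω_n) = 1.25.

ω_n = 0.4 rad/s, ζ = 1.25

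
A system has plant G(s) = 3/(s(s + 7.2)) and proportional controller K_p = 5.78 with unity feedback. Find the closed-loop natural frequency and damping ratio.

ω_n = 4.16 rad/s, ζ = 0.865

The closed-loop denominator is s(s+7.2) + 5.78·3 = s² + 7.2s + 17.34.
Matching s² + 2ζω_n s + ω_n²: ω_n = √17.34 = 4.164 rad/s and 2ζω_n = 7.2, so ζ = 7.2/(2·4.164) = 0.865.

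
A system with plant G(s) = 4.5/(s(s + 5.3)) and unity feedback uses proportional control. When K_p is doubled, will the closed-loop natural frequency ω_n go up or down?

increase

ω_n = √(4.5·K_p), which grows with K_p.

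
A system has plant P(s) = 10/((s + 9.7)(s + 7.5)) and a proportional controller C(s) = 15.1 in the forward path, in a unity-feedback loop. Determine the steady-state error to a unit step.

The loop is type 0. Static position error constant K_pos = C(0)·P(0) = 15.1·0.1375 = 2.076.
Steady-state error to a unit step: e_ss = 1/(1+K_pos) = 1/3.076 = 0.325.

0.325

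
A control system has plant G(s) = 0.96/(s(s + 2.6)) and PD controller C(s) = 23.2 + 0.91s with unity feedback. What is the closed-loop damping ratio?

ζ = 0.368

Forward path: (23.2 + 0.91s)·0.96/(s(s+2.6)). The closed-loop characteristic equation is s² + (2.6 + 0.96·0.91)s + 0.96·23.2 = 0.
That is s² + 3.474s + 22.27 = 0, so ω_n = 4.719 rad/s and ζ = 3.474/(2·4.719) = 0.368.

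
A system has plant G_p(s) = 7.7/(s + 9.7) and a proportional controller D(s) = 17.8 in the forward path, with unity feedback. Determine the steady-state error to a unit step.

The loop is type 0. Static position error constant K_pos = D(0)·G_p(0) = 17.8·0.7938 = 14.13.
Steady-state error to a unit step: e_ss = 1/(1+K_pos) = 1/15.13 = 0.0661.

0.0661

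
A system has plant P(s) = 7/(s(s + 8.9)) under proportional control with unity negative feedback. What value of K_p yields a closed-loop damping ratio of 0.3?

K_p = 31.4

Closed-loop characteristic equation: s² + 8.9s + K_p·7 = 0.
So ω_n = √(7K_p) and 2ζω_n = 8.9, giving ζ = 8.9/(2√(7K_p)).
Setting ζ = 0.3: √(7K_p) = 8.9/(2·0.3) = 14.83, so K_p = 220/7 = 31.4.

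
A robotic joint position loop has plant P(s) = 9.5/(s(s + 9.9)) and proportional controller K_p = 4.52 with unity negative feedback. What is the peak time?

T_p = 0.732 s

From 1 + K_pP(s) = 0: s² + 9.9s + 42.94 = 0 ⇒ ω_n = 6.553, ζ = 0.7554.
Damped frequency ω_d = ω_n√(1−ζ²) = 4.294 rad/s, so peak time T_p = π/ω_d = 0.732 s.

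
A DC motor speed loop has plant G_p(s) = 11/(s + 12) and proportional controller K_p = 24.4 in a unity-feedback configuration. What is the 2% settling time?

Closed-loop transfer function: T(s) = K_p·G_p(s)/(1 + K_p·G_p(s)) = 268.4/(s + 12 + 268.4) = 268.4/(s + 280.4).
Time constant τ = 1/280.4 = 0.003566 s, so the 2% settling time is about 4τ = 0.0143 s.

T_s ≈ 0.0143 s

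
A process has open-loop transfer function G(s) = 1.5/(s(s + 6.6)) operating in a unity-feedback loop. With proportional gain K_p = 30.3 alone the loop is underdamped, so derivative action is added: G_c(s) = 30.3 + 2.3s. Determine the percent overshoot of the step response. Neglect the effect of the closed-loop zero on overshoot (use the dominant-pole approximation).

2.98%

Forward path: (30.3 + 2.3s)·1.5/(s(s+6.6)). The closed-loop characteristic equation is s² + (6.6 + 1.5·2.3)s + 1.5·30.3 = 0.
That is s² + 10.05s + 45.45 = 0, so ω_n = 6.742 rad/s and ζ = 10.05/(2·6.742) = 0.7454.
%OS = 100·exp(−πζ/√(1−ζ²)) = 2.98%.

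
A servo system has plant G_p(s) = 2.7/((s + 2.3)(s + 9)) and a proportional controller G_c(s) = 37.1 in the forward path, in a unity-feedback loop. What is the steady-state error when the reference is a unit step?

The loop is type 0. Static position error constant K_pos = G_c(0)·G_p(0) = 37.1·0.1304 = 4.839.
Steady-state error to a unit step: e_ss = 1/(1+K_pos) = 1/5.839 = 0.171.

0.171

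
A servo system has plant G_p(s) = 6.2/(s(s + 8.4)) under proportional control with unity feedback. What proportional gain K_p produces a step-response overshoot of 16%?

K_p = 11.2

From %OS = 100·exp(−πζ/√(1−ζ²)) = 16%, ζ = −ln(0.16)/√(π²+ln²(0.16)) = 0.5039.
Characteristic equation s² + 8.4s + 6.2K_p = 0 gives ζ = 8.4/(2√(6.2K_p)).
Setting ζ = 0.5039: √(6.2K_p) = 8.4/(2·0.5039) = 8.336, so K_p = 69.48/6.2 = 11.2.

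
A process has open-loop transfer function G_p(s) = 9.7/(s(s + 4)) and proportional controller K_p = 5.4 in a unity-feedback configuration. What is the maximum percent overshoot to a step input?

40.5%

From 1 + K_pG_p(s) = 0: s² + 4s + 52.38 = 0 ⇒ ω_n = 7.237, ζ = 0.2763.
%OS = 100·exp(−πζ/√(1−ζ²)) = 100·exp(−π·0.2763/√0.9236) = 40.5%.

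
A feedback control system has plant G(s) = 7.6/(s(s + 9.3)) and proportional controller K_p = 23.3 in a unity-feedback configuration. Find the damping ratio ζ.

1 + K_p·G(s) = 0 gives s² + 9.3s + 177.1 = 0.
So ω_n² = 177.1 ⇒ ω_n = 13.31 rad/s, and ζ = 9.3/(2ω_n) = 0.349.

ζ = 0.349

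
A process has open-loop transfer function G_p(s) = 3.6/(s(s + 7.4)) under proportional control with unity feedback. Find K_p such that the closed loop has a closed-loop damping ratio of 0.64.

K_p = 9.28

Closed-loop characteristic equation: s² + 7.4s + K_p·3.6 = 0.
So ω_n = √(3.6K_p) and 2ζω_n = 7.4, giving ζ = 7.4/(2√(3.6K_p)).
Setting ζ = 0.64: √(3.6K_p) = 7.4/(2·0.64) = 5.781, so K_p = 33.42/3.6 = 9.28.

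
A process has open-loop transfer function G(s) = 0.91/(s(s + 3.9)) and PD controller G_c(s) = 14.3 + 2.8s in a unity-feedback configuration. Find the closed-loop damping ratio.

Forward path: (14.3 + 2.8s)·0.91/(s(s+3.9)). The closed-loop characteristic equation is s² + (3.9 + 0.91·2.8)s + 0.91·14.3 = 0.
That is s² + 6.448s + 13.01 = 0, so ω_n = 3.607 rad/s and ζ = 6.448/(2·3.607) = 0.8937.

ζ = 0.894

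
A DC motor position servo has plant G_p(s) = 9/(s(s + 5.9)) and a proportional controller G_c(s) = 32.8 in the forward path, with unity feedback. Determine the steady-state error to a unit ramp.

0.02

The loop has one pole at the origin (type 1). Velocity error constant K_v = lim_{s→0} s·G_c(s)G_p(s) = 32.8·9/5.9 = 50.03.
Steady-state error to a unit ramp: e_ss = 1/K_v = 0.02.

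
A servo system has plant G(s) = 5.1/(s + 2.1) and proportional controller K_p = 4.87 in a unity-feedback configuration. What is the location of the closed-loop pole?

Closed-loop transfer function: T(s) = K_p·G(s)/(1 + K_p·G(s)) = 24.84/(s + 2.1 + 24.84) = 24.84/(s + 26.94).
The closed-loop pole is at s = −26.94.

s = -26.94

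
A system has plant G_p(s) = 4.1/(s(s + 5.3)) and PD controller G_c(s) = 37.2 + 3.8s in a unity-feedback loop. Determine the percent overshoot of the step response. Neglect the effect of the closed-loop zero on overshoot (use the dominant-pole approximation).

0.693%

Forward path: (37.2 + 3.8s)·4.1/(s(s+5.3)). The closed-loop characteristic equation is s² + (5.3 + 4.1·3.8)s + 4.1·37.2 = 0.
That is s² + 20.88s + 152.5 = 0, so ω_n = 12.35 rad/s and ζ = 20.88/(2·12.35) = 0.8454.
%OS = 100·exp(−πζ/√(1−ζ²)) = 0.693%.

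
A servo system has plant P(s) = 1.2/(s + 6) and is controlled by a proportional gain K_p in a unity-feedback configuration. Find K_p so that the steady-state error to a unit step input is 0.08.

K_p = 57.5

The loop is type 0, so e_ss(step) = 1/(1 + K_pos) with K_pos = K_p·P(0).
P(0) = 0.2. Require 1/(1 + K_p·0.2) = 0.08, so 1 + 0.2·K_p = 12.5.
K_p = (12.5 − 1)/0.2 = 57.5.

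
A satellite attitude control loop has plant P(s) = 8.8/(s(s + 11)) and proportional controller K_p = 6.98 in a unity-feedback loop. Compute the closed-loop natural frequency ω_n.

ω_n = 7.84 rad/s

The closed-loop denominator is s(s+11) + 6.98·8.8 = s² + 11s + 61.42.
So ω_n² = 61.42 ⇒ ω_n = 7.837 rad/s, and ζ = 11/(2ω_n) = 0.702.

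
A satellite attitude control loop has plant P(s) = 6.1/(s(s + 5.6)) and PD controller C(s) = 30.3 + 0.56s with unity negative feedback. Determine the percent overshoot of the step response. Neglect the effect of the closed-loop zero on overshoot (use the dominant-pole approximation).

Forward path: (30.3 + 0.56s)·6.1/(s(s+5.6)). The closed-loop characteristic equation is s² + (5.6 + 6.1·0.56)s + 6.1·30.3 = 0.
That is s² + 9.016s + 184.8 = 0, so ω_n = 13.6 rad/s and ζ = 9.016/(2·13.6) = 0.3316.
%OS = 100·exp(−πζ/√(1−ζ²)) = 33.1%.

33.1%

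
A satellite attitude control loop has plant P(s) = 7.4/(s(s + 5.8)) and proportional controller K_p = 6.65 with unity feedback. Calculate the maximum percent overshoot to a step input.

The closed-loop denominator s² + 5.8s + 49.21 gives ω_n = √49.21 = 7.015 and ζ = 5.8/(2ω_n) = 0.4134.
%OS = 100·exp(−πζ/√(1−ζ²)) = 100·exp(−π·0.4134/√0.8291) = 24%.

24%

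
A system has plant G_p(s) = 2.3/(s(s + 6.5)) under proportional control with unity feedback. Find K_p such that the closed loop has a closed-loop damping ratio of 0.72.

K_p = 8.86

Closed-loop characteristic equation: s² + 6.5s + K_p·2.3 = 0.
So ω_n = √(2.3K_p) and 2ζω_n = 6.5, giving ζ = 6.5/(2√(2.3K_p)).
Setting ζ = 0.72: √(2.3K_p) = 6.5/(2·0.72) = 4.514, so K_p = 20.38/2.3 = 8.86.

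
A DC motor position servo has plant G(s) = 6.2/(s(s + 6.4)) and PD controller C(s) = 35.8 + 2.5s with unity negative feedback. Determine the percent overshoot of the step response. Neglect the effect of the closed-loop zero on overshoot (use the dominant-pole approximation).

Forward path: (35.8 + 2.5s)·6.2/(s(s+6.4)). The closed-loop characteristic equation is s² + (6.4 + 6.2·2.5)s + 6.2·35.8 = 0.
That is s² + 21.9s + 222 = 0, so ω_n = 14.9 rad/s and ζ = 21.9/(2·14.9) = 0.735.
%OS = 100·exp(−πζ/√(1−ζ²)) = 3.32%.

3.32%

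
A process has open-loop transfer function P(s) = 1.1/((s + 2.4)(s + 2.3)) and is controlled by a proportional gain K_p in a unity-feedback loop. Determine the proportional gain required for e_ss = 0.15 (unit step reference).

For a type-0 loop with proportional control, e_ss = 1/(1 + K_p·P(0)).
P(0) = 0.1993. Require 1/(1 + K_p·0.1993) = 0.15, so 1 + 0.1993·K_p = 6.667.
K_p = (6.667 − 1)/0.1993 = 28.4.

K_p = 28.4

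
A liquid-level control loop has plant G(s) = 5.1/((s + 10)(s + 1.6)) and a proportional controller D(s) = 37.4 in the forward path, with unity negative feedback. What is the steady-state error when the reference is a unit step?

0.0774

The loop is type 0. Static position error constant K_pos = D(0)·G(0) = 37.4·0.3187 = 11.92.
Steady-state error to a unit step: e_ss = 1/(1+K_pos) = 1/12.92 = 0.0774.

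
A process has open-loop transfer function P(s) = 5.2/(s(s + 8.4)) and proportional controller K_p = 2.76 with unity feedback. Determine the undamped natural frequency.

The closed-loop denominator is s(s+8.4) + 2.76·5.2 = s² + 8.4s + 14.35.
So ω_n² = 14.35 ⇒ ω_n = 3.788 rad/s, and ζ = 8.4/(2ω_n) = 1.11.

ω_n = 3.79 rad/s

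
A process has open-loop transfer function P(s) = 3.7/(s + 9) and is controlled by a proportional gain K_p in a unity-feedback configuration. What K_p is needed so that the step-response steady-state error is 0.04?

For a type-0 loop with proportional control, e_ss = 1/(1 + K_p·P(0)).
P(0) = 0.4111. Require 1/(1 + K_p·0.4111) = 0.04, so 1 + 0.4111·K_p = 25.
K_p = (25 − 1)/0.4111 = 58.4.

K_p = 58.4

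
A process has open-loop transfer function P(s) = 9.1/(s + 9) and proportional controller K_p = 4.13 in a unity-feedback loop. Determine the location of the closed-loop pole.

Closed-loop transfer function: T(s) = K_p·P(s)/(1 + K_p·P(s)) = 37.58/(s + 9 + 37.58) = 37.58/(s + 46.58).
The closed-loop pole is at s = −46.58.

s = -46.58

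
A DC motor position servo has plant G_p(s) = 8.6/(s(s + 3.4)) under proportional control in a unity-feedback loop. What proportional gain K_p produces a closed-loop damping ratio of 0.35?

K_p = 2.74

Closed-loop characteristic equation: s² + 3.4s + K_p·8.6 = 0.
So ω_n = √(8.6K_p) and 2ζω_n = 3.4, giving ζ = 3.4/(2√(8.6K_p)).
Setting ζ = 0.35: √(8.6K_p) = 3.4/(2·0.35) = 4.857, so K_p = 23.59/8.6 = 2.74.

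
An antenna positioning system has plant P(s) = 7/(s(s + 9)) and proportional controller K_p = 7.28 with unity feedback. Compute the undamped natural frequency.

With unity feedback the closed-loop characteristic equation is s² + 9s + 7.28·7 = s² + 9s + 50.96 = 0.
Matching s² + 2ζω_n s + ω_n²: ω_n = √50.96 = 7.139 rad/s and 2ζω_n = 9, so ζ = 9/(2·7.139) = 0.63.

ω_n = 7.14 rad/s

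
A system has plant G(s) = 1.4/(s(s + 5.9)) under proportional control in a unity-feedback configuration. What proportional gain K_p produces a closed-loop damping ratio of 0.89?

Closed-loop characteristic equation: s² + 5.9s + K_p·1.4 = 0.
So ω_n = √(1.4K_p) and 2ζω_n = 5.9, giving ζ = 5.9/(2√(1.4K_p)).
Setting ζ = 0.89: √(1.4K_p) = 5.9/(2·0.89) = 3.315, so K_p = 10.99/1.4 = 7.85.

K_p = 7.85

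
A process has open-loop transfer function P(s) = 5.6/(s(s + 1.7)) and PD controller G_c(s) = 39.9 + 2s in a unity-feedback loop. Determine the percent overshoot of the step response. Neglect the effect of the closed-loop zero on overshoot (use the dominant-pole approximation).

Forward path: (39.9 + 2s)·5.6/(s(s+1.7)). The closed-loop characteristic equation is s² + (1.7 + 5.6·2)s + 5.6·39.9 = 0.
That is s² + 12.9s + 223.4 = 0, so ω_n = 14.95 rad/s and ζ = 12.9/(2·14.95) = 0.4315.
%OS = 100·exp(−πζ/√(1−ζ²)) = 22.3%.

22.3%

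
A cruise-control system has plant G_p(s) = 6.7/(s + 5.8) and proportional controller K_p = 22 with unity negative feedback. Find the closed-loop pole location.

Closed-loop transfer function: T(s) = K_p·G_p(s)/(1 + K_p·G_p(s)) = 147.4/(s + 5.8 + 147.4) = 147.4/(s + 153.2).
The closed-loop pole is at s = −153.2.

s = -153.2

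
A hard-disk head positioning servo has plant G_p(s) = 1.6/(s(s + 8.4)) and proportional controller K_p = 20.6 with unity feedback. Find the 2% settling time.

The closed-loop denominator s² + 8.4s + 32.96 gives ω_n = √32.96 = 5.741 and ζ = 8.4/(2ω_n) = 0.7316.
2% settling time T_s ≈ 4/(ζω_n) = 4/4.2 = 0.952 s.

T_s ≈ 0.952 s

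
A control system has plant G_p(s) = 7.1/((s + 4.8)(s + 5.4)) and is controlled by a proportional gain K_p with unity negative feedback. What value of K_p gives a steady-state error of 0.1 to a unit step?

For a type-0 loop with proportional control, e_ss = 1/(1 + K_p·G_p(0)).
G_p(0) = 0.2739. Require 1/(1 + K_p·0.2739) = 0.1, so 1 + 0.2739·K_p = 10.
K_p = (10 − 1)/0.2739 = 32.9.

K_p = 32.9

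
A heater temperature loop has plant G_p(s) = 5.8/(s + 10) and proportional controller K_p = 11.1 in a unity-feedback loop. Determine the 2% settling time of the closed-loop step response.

Closed-loop transfer function: T(s) = K_p·G_p(s)/(1 + K_p·G_p(s)) = 64.38/(s + 10 + 64.38) = 64.38/(s + 74.38).
Time constant τ = 1/74.38 = 0.01344 s, so the 2% settling time is about 4τ = 0.0538 s.

T_s ≈ 0.0538 s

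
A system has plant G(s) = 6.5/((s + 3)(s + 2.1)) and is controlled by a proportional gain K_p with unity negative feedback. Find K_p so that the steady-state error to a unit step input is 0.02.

K_p = 47.5

Steady-state error for a unit step on this type-0 loop is 1/(1 + K_p·G(0)).
G(0) = 1.032. Require 1/(1 + K_p·1.032) = 0.02, so 1 + 1.032·K_p = 50.
K_p = (50 − 1)/1.032 = 47.5.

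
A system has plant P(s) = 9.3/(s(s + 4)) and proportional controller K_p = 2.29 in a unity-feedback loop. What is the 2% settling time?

Closed-loop characteristic equation: s² + 4s + 21.3 = 0, so ω_n = 4.615 rad/s and ζ = 4/(2·4.615) = 0.4334.
2% settling time T_s ≈ 4/(ζω_n) = 4/2 = 2 s.

T_s ≈ 2 s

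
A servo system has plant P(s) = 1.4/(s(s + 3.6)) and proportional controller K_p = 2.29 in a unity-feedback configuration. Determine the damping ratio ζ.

The closed-loop denominator is s(s+3.6) + 2.29·1.4 = s² + 3.6s + 3.206.
So ω_n² = 3.206 ⇒ ω_n = 1.791 rad/s, and ζ = 3.6/(2ω_n) = 1.01.

ζ = 1.01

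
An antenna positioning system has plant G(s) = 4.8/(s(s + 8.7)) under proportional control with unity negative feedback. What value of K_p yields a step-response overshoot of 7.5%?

K_p = 9.74

From %OS = 100·exp(−πζ/√(1−ζ²)) = 7.5%, ζ = −ln(0.075)/√(π²+ln²(0.075)) = 0.6362.
Characteristic equation s² + 8.7s + 4.8K_p = 0 gives ζ = 8.7/(2√(4.8K_p)).
Setting ζ = 0.6362: √(4.8K_p) = 8.7/(2·0.6362) = 6.838, so K_p = 46.76/4.8 = 9.74.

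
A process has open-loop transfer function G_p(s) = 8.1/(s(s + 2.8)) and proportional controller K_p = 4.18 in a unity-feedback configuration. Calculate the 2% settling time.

T_s ≈ 2.86 s

From 1 + K_pG_p(s) = 0: s² + 2.8s + 33.86 = 0 ⇒ ω_n = 5.819, ζ = 0.2406.
2% settling time T_s ≈ 4/(ζω_n) = 4/1.4 = 2.86 s.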